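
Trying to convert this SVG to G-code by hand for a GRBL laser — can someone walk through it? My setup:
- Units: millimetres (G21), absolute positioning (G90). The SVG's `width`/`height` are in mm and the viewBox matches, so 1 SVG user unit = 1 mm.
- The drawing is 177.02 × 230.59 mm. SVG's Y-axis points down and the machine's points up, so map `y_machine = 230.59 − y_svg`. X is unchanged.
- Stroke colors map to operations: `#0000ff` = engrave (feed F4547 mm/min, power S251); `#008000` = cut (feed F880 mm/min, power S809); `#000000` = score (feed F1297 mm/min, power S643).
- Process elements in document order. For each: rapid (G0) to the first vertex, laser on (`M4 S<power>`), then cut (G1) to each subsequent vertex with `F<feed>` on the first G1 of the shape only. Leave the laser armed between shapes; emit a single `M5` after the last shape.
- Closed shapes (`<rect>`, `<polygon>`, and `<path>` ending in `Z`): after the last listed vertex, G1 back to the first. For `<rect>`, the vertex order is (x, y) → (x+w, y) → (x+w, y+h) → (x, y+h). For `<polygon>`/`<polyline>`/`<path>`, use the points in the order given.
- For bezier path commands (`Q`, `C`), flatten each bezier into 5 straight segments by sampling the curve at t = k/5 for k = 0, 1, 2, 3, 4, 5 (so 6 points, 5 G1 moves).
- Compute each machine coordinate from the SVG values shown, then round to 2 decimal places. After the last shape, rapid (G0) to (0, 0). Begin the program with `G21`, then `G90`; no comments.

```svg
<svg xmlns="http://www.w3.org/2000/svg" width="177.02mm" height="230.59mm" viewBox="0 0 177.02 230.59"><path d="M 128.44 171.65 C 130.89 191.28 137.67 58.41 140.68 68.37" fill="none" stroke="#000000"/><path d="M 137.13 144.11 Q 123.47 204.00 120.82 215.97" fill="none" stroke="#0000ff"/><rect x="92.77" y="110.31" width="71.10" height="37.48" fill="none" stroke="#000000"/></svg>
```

G21
G90
G0 X128.44 Y58.94
M4 S643
G1 X130.36 Y63.10 F1297
G1 X132.94 Y89.68
G1 X135.78 Y124.51
G1 X138.49 Y153.42
G1 X140.68 Y162.22
G0 X137.13 Y86.48
M4 S251
G1 X132.11 Y64.44 F4547
G1 X127.96 Y46.24
G1 X124.70 Y31.86
G1 X122.32 Y21.32
G1 X120.82 Y14.62
G0 X92.77 Y120.28
M4 S643
G1 X163.87 Y120.28 F1297
G1 X163.87 Y82.80
G1 X92.77 Y82.80
G1 X92.77 Y120.28
M5
G0 X0.00 Y0.00

viewBox `0 0 177.02 230.59` with mm width/height → 1 unit = 1 mm. Flip: y_m = 230.59 − y_svg.

**Shape 1** — `<path>` cubic bezier, stroke `#000000` → score (S643, F1297). Control points (SVG): P0=(128.44,171.65), P1=(130.89,191.28), P2=(137.67,58.41), P3=(140.68,68.37); sampled at t=k/5. Machine vertices: (128.44,58.94) → (130.36,63.10) → (132.94,89.68) → (135.78,124.51) → (138.49,153.42) → (140.68,162.22). Open path.

**Shape 2** — `<path>` quadratic bezier, stroke `#0000ff` → engrave (S251, F4547). Control points (SVG): P0=(137.13,144.11), P1=(123.47,204.00), P2=(120.82,215.97); sampled at t=k/5. Machine vertices: (137.13,86.48) → (132.11,64.44) → (127.96,46.24) → (124.70,31.86) → (122.32,21.32) → (120.82,14.62). Open path.

**Shape 3** — `<rect>` rectangle, stroke `#000000` → score (S643, F1297). Machine vertices: (92.77,120.28) → (163.87,120.28) → (163.87,82.80) → (92.77,82.80) → (92.77,120.28). Closed: final G1 returns to the first vertex.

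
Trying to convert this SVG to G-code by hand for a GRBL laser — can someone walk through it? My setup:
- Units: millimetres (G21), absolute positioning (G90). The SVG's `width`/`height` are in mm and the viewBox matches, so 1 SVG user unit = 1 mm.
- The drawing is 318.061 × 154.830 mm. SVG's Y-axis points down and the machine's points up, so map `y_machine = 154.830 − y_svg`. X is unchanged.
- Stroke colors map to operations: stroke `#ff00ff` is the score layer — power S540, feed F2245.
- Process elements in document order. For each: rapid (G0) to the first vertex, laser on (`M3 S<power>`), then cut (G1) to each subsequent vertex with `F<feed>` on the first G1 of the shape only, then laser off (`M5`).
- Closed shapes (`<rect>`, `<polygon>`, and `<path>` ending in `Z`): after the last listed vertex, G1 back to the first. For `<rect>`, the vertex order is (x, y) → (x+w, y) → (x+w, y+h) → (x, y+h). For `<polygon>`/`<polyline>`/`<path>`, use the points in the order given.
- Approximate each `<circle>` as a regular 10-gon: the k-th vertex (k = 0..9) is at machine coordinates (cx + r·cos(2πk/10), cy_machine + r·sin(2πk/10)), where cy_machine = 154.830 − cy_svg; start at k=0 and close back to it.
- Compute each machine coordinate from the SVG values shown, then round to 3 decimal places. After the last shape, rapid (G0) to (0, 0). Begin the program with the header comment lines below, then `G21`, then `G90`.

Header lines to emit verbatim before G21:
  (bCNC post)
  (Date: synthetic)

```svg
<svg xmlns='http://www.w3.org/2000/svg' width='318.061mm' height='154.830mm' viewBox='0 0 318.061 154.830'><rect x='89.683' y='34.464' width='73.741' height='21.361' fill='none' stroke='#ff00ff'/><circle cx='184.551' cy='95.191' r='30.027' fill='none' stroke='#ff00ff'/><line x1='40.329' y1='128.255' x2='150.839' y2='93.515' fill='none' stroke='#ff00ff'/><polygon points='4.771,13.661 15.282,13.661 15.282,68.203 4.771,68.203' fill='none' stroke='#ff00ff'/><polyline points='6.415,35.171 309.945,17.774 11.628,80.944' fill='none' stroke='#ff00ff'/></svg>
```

1 u = 1 mm; y_m = 154.830 − y.

[1] `<rect>` rectangle, #ff00ff→score S540 F2245: (89.683,120.366) → (163.424,120.366) → (163.424,99.005) → (89.683,99.005) → (89.683,120.366) (closed)

[2] `<circle>` circle, #ff00ff→score S540 F2245: (214.578,59.639) → (208.843,77.288) → (193.830,88.196) → (175.272,88.196) → (160.259,77.288) → (154.524,59.639) → (160.259,41.990) → (175.272,31.082) → (193.830,31.082) → (208.843,41.990) → (214.578,59.639) (closed)

[3] `<line>` line segment, #ff00ff→score S540 F2245: (40.329,26.575) → (150.839,61.315)

[4] `<polygon>` rectangle, #ff00ff→score S540 F2245: (4.771,141.169) → (15.282,141.169) → (15.282,86.627) → (4.771,86.627) → (4.771,141.169) (closed)

[5] `<polyline>` open polyline, #ff00ff→score S540 F2245: (6.415,119.659) → (309.945,137.056) → (11.628,73.886)

(bCNC post)
(Date: synthetic)
G21
G90
G0 X89.683 Y120.366
M3 S540
G1 X163.424 Y120.366 F2245
G1 X163.424 Y99.005
G1 X89.683 Y99.005
G1 X89.683 Y120.366
M5
G0 X214.578 Y59.639
M3 S540
G1 X208.843 Y77.288 F2245
G1 X193.830 Y88.196
G1 X175.272 Y88.196
G1 X160.259 Y77.288
G1 X154.524 Y59.639
G1 X160.259 Y41.990
G1 X175.272 Y31.082
G1 X193.830 Y31.082
G1 X208.843 Y41.990
G1 X214.578 Y59.639
M5
G0 X40.329 Y26.575
M3 S540
G1 X150.839 Y61.315 F2245
M5
G0 X4.771 Y141.169
M3 S540
G1 X15.282 Y141.169 F2245
G1 X15.282 Y86.627
G1 X4.771 Y86.627
G1 X4.771 Y141.169
M5
G0 X6.415 Y119.659
M3 S540
G1 X309.945 Y137.056 F2245
G1 X11.628 Y73.886
M5
G0 X0.000 Y0.000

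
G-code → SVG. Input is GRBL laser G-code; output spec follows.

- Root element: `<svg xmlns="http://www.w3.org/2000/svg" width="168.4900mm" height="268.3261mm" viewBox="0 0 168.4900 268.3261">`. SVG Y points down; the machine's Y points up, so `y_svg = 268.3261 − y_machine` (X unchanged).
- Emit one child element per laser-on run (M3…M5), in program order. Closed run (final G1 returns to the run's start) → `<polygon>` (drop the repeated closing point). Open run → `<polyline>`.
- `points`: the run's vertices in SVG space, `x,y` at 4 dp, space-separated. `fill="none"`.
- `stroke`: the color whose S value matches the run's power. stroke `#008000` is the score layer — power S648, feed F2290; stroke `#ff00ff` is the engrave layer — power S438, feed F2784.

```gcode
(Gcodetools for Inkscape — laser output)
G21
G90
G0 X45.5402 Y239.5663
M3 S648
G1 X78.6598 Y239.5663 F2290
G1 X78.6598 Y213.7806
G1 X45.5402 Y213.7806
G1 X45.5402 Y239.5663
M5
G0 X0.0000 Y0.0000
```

y_svg = 268.3261 − y_m. Every run uses S648, so all elements get stroke `#008000` (score).

[1] closed run; points: 45.5402,28.7598 78.6598,28.7598 78.6598,54.5455 45.5402,54.5455

<svg xmlns="http://www.w3.org/2000/svg" width="168.4900mm" height="268.3261mm" viewBox="0 0 168.4900 268.3261">
  <polygon points="45.5402,28.7598 78.6598,28.7598 78.6598,54.5455 45.5402,54.5455" fill="none" stroke="#008000"/>
</svg>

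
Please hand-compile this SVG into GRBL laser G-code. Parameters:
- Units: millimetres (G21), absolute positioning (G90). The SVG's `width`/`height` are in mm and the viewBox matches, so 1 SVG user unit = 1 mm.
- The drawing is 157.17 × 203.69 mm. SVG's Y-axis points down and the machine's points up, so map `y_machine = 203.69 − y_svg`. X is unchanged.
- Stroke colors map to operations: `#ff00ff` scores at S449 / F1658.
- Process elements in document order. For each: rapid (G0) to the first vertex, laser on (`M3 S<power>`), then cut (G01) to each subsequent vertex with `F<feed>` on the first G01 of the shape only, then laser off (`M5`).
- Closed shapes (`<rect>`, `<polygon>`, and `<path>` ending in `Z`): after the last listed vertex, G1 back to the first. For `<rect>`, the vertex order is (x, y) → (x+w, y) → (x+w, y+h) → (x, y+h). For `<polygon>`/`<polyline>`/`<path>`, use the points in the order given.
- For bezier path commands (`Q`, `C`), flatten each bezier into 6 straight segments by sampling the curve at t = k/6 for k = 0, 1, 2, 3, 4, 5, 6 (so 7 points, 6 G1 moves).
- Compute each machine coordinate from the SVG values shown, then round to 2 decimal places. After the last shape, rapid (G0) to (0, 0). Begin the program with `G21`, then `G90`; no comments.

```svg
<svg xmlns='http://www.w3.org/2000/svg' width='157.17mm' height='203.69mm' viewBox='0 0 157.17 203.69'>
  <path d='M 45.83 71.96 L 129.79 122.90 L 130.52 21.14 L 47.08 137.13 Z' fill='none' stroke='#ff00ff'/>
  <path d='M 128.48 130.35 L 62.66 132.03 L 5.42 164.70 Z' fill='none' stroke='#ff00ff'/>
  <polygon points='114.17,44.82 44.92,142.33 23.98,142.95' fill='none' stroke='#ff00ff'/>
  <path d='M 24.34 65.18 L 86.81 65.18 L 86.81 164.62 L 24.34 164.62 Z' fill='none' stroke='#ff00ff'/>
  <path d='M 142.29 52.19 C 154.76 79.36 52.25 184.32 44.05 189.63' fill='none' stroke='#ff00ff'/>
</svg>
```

G21
G90
G0 X45.83 Y131.73
M3 S449
G01 X129.79 Y80.79 F1658
G01 X130.52 Y182.55
G01 X47.08 Y66.56
G01 X45.83 Y131.73
M5
G0 X128.48 Y73.34
M3 S449
G01 X62.66 Y71.66 F1658
G01 X5.42 Y38.99
G01 X128.48 Y73.34
M5
G0 X114.17 Y158.87
M3 S449
G01 X44.92 Y61.36 F1658
G01 X23.98 Y60.74
G01 X114.17 Y158.87
M5
G0 X24.34 Y138.51
M3 S449
G01 X86.81 Y138.51 F1658
G01 X86.81 Y39.07
G01 X24.34 Y39.07
G01 X24.34 Y138.51
M5
G0 X142.29 Y151.50
M3 S449
G01 X139.91 Y132.25 F1658
G01 X124.18 Y104.97
G01 X100.92 Y74.58
G01 X75.94 Y46.01
G01 X55.04 Y24.20
G01 X44.05 Y14.06
M5
G0 X0.00 Y0.00

viewBox `0 0 157.17 203.69` with mm width/height → 1 unit = 1 mm. Flip: y_m = 203.69 − y_svg.

**Shape 1** — `<path>` closed polygon, stroke `#ff00ff` → score (S449, F1658). Machine vertices: (45.83,131.73) → (129.79,80.79) → (130.52,182.55) → (47.08,66.56) → (45.83,131.73). Closed: final G1 returns to the first vertex.

**Shape 2** — `<path>` closed polygon, stroke `#ff00ff` → score (S449, F1658). Machine vertices: (128.48,73.34) → (62.66,71.66) → (5.42,38.99) → (128.48,73.34). Closed: final G1 returns to the first vertex.

**Shape 3** — `<polygon>` closed polygon, stroke `#ff00ff` → score (S449, F1658). Machine vertices: (114.17,158.87) → (44.92,61.36) → (23.98,60.74) → (114.17,158.87). Closed: final G1 returns to the first vertex.

**Shape 4** — `<path>` rectangle, stroke `#ff00ff` → score (S449, F1658). Machine vertices: (24.34,138.51) → (86.81,138.51) → (86.81,39.07) → (24.34,39.07) → (24.34,138.51). Closed: final G1 returns to the first vertex.

**Shape 5** — `<path>` cubic bezier, stroke `#ff00ff` → score (S449, F1658). Control points (SVG): P0=(142.29,52.19), P1=(154.76,79.36), P2=(52.25,184.32), P3=(44.05,189.63); sampled at t=k/6. Machine vertices: (142.29,151.50) → (139.91,132.25) → (124.18,104.97) → (100.92,74.58) → (75.94,46.01) → (55.04,24.20) → (44.05,14.06). Open path.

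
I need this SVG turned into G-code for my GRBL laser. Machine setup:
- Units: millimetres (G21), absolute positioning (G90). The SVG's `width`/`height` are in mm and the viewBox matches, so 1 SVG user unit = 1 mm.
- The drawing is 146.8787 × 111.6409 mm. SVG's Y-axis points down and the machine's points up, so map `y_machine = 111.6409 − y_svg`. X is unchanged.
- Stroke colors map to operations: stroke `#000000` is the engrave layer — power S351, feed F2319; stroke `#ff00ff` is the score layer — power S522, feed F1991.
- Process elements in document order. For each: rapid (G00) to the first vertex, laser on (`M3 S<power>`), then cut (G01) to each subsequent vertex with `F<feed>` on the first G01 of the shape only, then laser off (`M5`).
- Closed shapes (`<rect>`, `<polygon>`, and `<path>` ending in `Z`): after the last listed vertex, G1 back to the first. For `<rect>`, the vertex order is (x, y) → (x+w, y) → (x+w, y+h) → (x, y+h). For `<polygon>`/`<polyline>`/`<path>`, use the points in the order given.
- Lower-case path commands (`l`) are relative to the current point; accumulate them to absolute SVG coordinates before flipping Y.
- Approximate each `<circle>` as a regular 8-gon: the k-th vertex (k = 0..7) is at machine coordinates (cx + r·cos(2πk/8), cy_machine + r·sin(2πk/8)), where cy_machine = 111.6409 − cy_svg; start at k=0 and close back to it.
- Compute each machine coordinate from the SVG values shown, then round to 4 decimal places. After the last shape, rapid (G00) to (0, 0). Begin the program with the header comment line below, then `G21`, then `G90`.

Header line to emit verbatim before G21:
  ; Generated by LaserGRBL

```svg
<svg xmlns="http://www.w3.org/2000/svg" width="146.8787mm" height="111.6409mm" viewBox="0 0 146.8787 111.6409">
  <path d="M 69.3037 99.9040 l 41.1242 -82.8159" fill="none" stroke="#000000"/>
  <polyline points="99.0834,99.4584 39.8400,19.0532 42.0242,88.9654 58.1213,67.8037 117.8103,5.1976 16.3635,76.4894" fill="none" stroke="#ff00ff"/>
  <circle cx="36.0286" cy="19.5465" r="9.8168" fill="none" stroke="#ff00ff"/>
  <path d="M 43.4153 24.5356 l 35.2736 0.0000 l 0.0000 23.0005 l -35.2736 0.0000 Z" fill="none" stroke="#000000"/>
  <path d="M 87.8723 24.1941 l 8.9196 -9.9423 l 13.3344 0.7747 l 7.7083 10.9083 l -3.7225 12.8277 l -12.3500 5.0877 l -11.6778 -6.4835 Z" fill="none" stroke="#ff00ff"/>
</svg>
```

1 u = 1 mm; y_m = 111.6409 − y.

[1] `<path>` line segment, #000000→engrave S351 F2319: (69.3037,11.7369) → (110.4279,94.5528)

[2] `<polyline>` open polyline, #ff00ff→score S522 F1991: (99.0834,12.1825) → (39.8400,92.5877) → (42.0242,22.6755) → (58.1213,43.8372) → (117.8103,106.4433) → (16.3635,35.1515)

[3] `<circle>` circle, #ff00ff→score S522 F1991: (45.8454,92.0944) → (42.9701,99.0359) → (36.0286,101.9112) → (29.0871,99.0359) → (26.2118,92.0944) → (29.0871,85.1529) → (36.0286,82.2776) → (42.9701,85.1529) → (45.8454,92.0944) (closed)

[4] `<path>` rectangle, #000000→engrave S351 F2319: (43.4153,87.1053) → (78.6889,87.1053) → (78.6889,64.1048) → (43.4153,64.1048) → (43.4153,87.1053) (closed)

[5] `<path>` regular polygon, #ff00ff→score S522 F1991: (87.8723,87.4468) → (96.7919,97.3891) → (110.1263,96.6144) → (117.8346,85.7061) → (114.1121,72.8784) → (101.7621,67.7907) → (90.0843,74.2742) → (87.8723,87.4468) (closed)

; Generated by LaserGRBL
G21
G90
G00 X69.3037 Y11.7369
M3 S351
G01 X110.4279 Y94.5528 F2319
M5
G00 X99.0834 Y12.1825
M3 S522
G01 X39.8400 Y92.5877 F1991
G01 X42.0242 Y22.6755
G01 X58.1213 Y43.8372
G01 X117.8103 Y106.4433
G01 X16.3635 Y35.1515
M5
G00 X45.8454 Y92.0944
M3 S522
G01 X42.9701 Y99.0359 F1991
G01 X36.0286 Y101.9112
G01 X29.0871 Y99.0359
G01 X26.2118 Y92.0944
G01 X29.0871 Y85.1529
G01 X36.0286 Y82.2776
G01 X42.9701 Y85.1529
G01 X45.8454 Y92.0944
M5
G00 X43.4153 Y87.1053
M3 S351
G01 X78.6889 Y87.1053 F2319
G01 X78.6889 Y64.1048
G01 X43.4153 Y64.1048
G01 X43.4153 Y87.1053
M5
G00 X87.8723 Y87.4468
M3 S522
G01 X96.7919 Y97.3891 F1991
G01 X110.1263 Y96.6144
G01 X117.8346 Y85.7061
G01 X114.1121 Y72.8784
G01 X101.7621 Y67.7907
G01 X90.0843 Y74.2742
G01 X87.8723 Y87.4468
M5
G00 X0.0000 Y0.0000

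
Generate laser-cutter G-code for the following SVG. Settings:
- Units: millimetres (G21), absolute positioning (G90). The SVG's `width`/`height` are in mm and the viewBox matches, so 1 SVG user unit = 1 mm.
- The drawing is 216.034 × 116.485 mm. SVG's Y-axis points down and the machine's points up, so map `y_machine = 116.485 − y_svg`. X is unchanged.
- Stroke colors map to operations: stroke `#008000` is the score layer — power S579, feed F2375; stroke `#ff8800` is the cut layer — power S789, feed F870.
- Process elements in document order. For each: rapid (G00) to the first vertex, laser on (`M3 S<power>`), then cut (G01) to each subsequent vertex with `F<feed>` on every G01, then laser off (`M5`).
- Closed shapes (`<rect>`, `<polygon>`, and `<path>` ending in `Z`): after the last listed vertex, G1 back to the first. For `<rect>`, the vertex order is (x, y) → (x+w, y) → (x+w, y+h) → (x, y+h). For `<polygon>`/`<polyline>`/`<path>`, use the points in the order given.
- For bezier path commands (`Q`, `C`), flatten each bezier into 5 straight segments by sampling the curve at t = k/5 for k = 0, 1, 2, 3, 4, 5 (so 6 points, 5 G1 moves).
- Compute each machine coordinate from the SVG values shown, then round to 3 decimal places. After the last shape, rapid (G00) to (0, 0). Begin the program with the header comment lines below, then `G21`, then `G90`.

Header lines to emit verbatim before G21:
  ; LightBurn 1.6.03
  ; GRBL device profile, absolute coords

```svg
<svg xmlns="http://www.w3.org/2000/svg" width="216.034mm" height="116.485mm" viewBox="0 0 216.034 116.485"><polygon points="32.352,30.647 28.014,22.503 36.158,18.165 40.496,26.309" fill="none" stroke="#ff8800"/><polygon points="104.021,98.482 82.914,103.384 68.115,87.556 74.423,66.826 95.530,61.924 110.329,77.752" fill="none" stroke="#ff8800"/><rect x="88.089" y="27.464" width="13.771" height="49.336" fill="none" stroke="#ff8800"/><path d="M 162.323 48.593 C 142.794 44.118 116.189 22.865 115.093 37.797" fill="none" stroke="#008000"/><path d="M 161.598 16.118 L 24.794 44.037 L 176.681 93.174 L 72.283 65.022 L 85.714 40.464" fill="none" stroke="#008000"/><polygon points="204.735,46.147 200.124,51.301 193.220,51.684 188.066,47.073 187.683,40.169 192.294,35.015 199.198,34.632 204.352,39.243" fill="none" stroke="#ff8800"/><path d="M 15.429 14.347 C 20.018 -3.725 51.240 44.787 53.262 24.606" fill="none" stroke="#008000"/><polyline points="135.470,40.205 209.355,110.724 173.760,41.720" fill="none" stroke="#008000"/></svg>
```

; LightBurn 1.6.03
; GRBL device profile, absolute coords
G21
G90
G00 X32.352 Y85.838
M3 S789
G01 X28.014 Y93.982 F870
G01 X36.158 Y98.320 F870
G01 X40.496 Y90.176 F870
G01 X32.352 Y85.838 F870
M5
G00 X104.021 Y18.003
M3 S789
G01 X82.914 Y13.101 F870
G01 X68.115 Y28.929 F870
G01 X74.423 Y49.659 F870
G01 X95.530 Y54.561 F870
G01 X110.329 Y38.733 F870
G01 X104.021 Y18.003 F870
M5
G00 X88.089 Y89.021
M3 S789
G01 X101.860 Y89.021 F870
G01 X101.860 Y39.685 F870
G01 X88.089 Y39.685 F870
G01 X88.089 Y89.021 F870
M5
G00 X162.323 Y67.892
M3 S579
G01 X150.017 Y72.167 F2375
G01 X137.577 Y77.926 F2375
G01 X126.567 Y82.627 F2375
G01 X118.551 Y83.729 F2375
G01 X115.093 Y78.688 F2375
M5
G00 X161.598 Y100.367
M3 S579
G01 X24.794 Y72.448 F2375
G01 X176.681 Y23.311 F2375
G01 X72.283 Y51.463 F2375
G01 X85.714 Y76.021 F2375
M5
G00 X204.735 Y70.338
M3 S789
G01 X200.124 Y65.184 F870
G01 X193.220 Y64.801 F870
G01 X188.066 Y69.412 F870
G01 X187.683 Y76.316 F870
G01 X192.294 Y81.470 F870
G01 X199.198 Y81.853 F870
G01 X204.352 Y77.242 F870
G01 X204.735 Y70.338 F870
M5
G00 X15.429 Y102.138
M3 S579
G01 X20.932 Y106.073 F2375
G01 X30.146 Y100.522 F2375
G01 X40.393 Y91.977 F2375
G01 X48.991 Y86.931 F2375
G01 X53.262 Y91.879 F2375
M5
G00 X135.470 Y76.280
M3 S579
G01 X209.355 Y5.761 F2375
G01 X173.760 Y74.765 F2375
M5
G00 X0.000 Y0.000

viewBox `0 0 216.034 116.485` with mm width/height → 1 unit = 1 mm. Flip: y_m = 116.485 − y_svg.

**Shape 1** — `<polygon>` regular polygon, stroke `#ff8800` → cut (S789, F870). Machine vertices: (32.352,85.838) → (28.014,93.982) → (36.158,98.320) → (40.496,90.176) → (32.352,85.838). Closed: final G1 returns to the first vertex.

**Shape 2** — `<polygon>` regular polygon, stroke `#ff8800` → cut (S789, F870). Machine vertices: (104.021,18.003) → (82.914,13.101) → (68.115,28.929) → (74.423,49.659) → (95.530,54.561) → (110.329,38.733) → (104.021,18.003). Closed: final G1 returns to the first vertex.

**Shape 3** — `<rect>` rectangle, stroke `#ff8800` → cut (S789, F870). Machine vertices: (88.089,89.021) → (101.860,89.021) → (101.860,39.685) → (88.089,39.685) → (88.089,89.021). Closed: final G1 returns to the first vertex.

**Shape 4** — `<path>` cubic bezier, stroke `#008000` → score (S579, F2375). Control points (SVG): P0=(162.323,48.593), P1=(142.794,44.118), P2=(116.189,22.865), P3=(115.093,37.797); sampled at t=k/5. Machine vertices: (162.323,67.892) → (150.017,72.167) → (137.577,77.926) → (126.567,82.627) → (118.551,83.729) → (115.093,78.688). Open path.

**Shape 5** — `<path>` open polyline, stroke `#008000` → score (S579, F2375). Machine vertices: (161.598,100.367) → (24.794,72.448) → (176.681,23.311) → (72.283,51.463) → (85.714,76.021). Open path.

**Shape 6** — `<polygon>` regular polygon, stroke `#ff8800` → cut (S789, F870). Machine vertices: (204.735,70.338) → (200.124,65.184) → (193.220,64.801) → (188.066,69.412) → (187.683,76.316) → (192.294,81.470) → (199.198,81.853) → (204.352,77.242) → (204.735,70.338). Closed: final G1 returns to the first vertex.

**Shape 7** — `<path>` cubic bezier, stroke `#008000` → score (S579, F2375). Control points (SVG): P0=(15.429,14.347), P1=(20.018,-3.725), P2=(51.240,44.787), P3=(53.262,24.606); sampled at t=k/5. Machine vertices: (15.429,102.138) → (20.932,106.073) → (30.146,100.522) → (40.393,91.977) → (48.991,86.931) → (53.262,91.879). Open path.

**Shape 8** — `<polyline>` open polyline, stroke `#008000` → score (S579, F2375). Machine vertices: (135.470,76.280) → (209.355,5.761) → (173.760,74.765). Open path.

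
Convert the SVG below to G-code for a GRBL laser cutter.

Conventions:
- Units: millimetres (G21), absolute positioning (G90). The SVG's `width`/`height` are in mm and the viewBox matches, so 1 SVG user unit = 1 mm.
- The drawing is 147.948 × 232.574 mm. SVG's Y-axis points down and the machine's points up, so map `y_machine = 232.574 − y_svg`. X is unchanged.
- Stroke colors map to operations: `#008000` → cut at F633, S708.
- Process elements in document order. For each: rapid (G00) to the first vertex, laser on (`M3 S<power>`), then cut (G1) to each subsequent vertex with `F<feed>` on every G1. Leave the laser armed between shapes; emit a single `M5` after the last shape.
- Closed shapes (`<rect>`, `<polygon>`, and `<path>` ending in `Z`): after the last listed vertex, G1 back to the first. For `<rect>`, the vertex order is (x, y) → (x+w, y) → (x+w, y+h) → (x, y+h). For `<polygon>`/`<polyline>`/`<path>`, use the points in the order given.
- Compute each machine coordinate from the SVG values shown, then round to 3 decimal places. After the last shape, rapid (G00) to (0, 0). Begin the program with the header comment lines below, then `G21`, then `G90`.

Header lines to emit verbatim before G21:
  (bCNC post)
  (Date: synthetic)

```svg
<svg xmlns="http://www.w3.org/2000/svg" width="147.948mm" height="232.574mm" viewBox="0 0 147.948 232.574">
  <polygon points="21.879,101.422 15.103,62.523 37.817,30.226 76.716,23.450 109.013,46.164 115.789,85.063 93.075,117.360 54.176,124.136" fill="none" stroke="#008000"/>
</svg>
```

(bCNC post)
(Date: synthetic)
G21
G90
G00 X21.879 Y131.152
M3 S708
G1 X15.103 Y170.051 F633
G1 X37.817 Y202.348 F633
G1 X76.716 Y209.124 F633
G1 X109.013 Y186.410 F633
G1 X115.789 Y147.511 F633
G1 X93.075 Y115.214 F633
G1 X54.176 Y108.438 F633
G1 X21.879 Y131.152 F633
M5
G00 X0.000 Y0.000

viewBox `0 0 147.948 232.574` with mm width/height → 1 unit = 1 mm. Flip: y_m = 232.574 − y_svg.

**Shape 1** — `<polygon>` regular polygon, stroke `#008000` → cut (S708, F633). Machine vertices: (21.879,131.152) → (15.103,170.051) → (37.817,202.348) → (76.716,209.124) → (109.013,186.410) → (115.789,147.511) → (93.075,115.214) → (54.176,108.438) → (21.879,131.152). Closed: final G1 returns to the first vertex.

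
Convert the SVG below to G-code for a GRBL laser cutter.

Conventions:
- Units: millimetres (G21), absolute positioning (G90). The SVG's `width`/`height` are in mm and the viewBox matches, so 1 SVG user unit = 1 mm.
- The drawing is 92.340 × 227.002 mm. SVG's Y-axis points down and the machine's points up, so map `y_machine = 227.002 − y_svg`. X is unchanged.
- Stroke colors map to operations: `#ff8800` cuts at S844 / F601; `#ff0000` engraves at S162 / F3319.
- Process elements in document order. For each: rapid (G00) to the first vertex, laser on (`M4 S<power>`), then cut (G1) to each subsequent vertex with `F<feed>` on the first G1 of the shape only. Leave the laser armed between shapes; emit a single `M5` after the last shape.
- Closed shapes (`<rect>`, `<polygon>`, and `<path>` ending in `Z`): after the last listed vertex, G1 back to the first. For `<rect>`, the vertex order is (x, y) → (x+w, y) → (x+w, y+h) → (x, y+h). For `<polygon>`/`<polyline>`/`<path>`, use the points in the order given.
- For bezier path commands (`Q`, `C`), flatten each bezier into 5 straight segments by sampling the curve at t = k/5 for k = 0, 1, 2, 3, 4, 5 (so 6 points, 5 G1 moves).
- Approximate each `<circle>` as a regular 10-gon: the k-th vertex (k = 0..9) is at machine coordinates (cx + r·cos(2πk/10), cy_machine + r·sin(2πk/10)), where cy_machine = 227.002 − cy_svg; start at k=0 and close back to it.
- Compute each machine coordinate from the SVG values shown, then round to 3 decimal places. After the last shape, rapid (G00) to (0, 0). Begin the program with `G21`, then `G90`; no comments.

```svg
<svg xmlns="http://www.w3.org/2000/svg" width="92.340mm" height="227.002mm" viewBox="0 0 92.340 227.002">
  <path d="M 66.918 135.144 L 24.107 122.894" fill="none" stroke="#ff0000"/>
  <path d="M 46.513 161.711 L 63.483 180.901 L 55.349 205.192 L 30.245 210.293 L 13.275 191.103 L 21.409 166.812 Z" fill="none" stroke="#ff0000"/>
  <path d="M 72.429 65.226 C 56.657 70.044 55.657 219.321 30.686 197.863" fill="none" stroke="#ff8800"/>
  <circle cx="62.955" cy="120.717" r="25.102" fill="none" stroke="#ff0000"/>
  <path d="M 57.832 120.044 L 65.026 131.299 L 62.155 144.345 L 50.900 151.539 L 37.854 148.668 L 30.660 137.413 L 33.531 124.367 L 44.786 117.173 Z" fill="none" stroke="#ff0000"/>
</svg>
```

Since the viewBox matches the mm dimensions, user units are millimetres directly. The only transform is the Y-flip y_m = 227.002 − y_svg.

Shape 1 is a line segment drawn with `<path>`. Its stroke #ff0000 means engrave at S162, F3319. After flipping Y the toolpath is (66.918,91.858) → (24.107,104.108).

Shape 2 is a regular polygon drawn with `<path>`. Its stroke #ff0000 means engrave at S162, F3319. After flipping Y the toolpath is (46.513,65.291) → (63.483,46.101) → (55.349,21.810) → (30.245,16.709) → (13.275,35.899) → (21.409,60.190) → (46.513,65.291), returning to the start.

Shape 3 is a cubic bezier drawn with `<path>`. Its stroke #ff8800 means cut at S844, F601. After flipping Y the toolpath is (72.429,161.776) → (64.428,144.072) → (58.114,106.826) → (51.625,65.170) → (43.102,34.231) → (30.686,29.139).

Shape 4 is a circle drawn with `<circle>`. Its stroke #ff0000 means engrave at S162, F3319. After flipping Y the toolpath is (88.057,106.285) → (83.263,121.040) → (70.712,130.158) → (55.198,130.158) → (42.647,121.040) → (37.853,106.285) → (42.647,91.530) → (55.198,82.412) → (70.712,82.412) → (83.263,91.530) → (88.057,106.285), returning to the start.

Shape 5 is a regular polygon drawn with `<path>`. Its stroke #ff0000 means engrave at S162, F3319. After flipping Y the toolpath is (57.832,106.958) → (65.026,95.703) → (62.155,82.657) → (50.900,75.463) → (37.854,78.334) → (30.660,89.589) → (33.531,102.635) → (44.786,109.829) → (57.832,106.958), returning to the start.

G21
G90
G00 X66.918 Y91.858
M4 S162
G1 X24.107 Y104.108 F3319
G00 X46.513 Y65.291
M4 S162
G1 X63.483 Y46.101 F3319
G1 X55.349 Y21.810
G1 X30.245 Y16.709
G1 X13.275 Y35.899
G1 X21.409 Y60.190
G1 X46.513 Y65.291
G00 X72.429 Y161.776
M4 S844
G1 X64.428 Y144.072 F601
G1 X58.114 Y106.826
G1 X51.625 Y65.170
G1 X43.102 Y34.231
G1 X30.686 Y29.139
G00 X88.057 Y106.285
M4 S162
G1 X83.263 Y121.040 F3319
G1 X70.712 Y130.158
G1 X55.198 Y130.158
G1 X42.647 Y121.040
G1 X37.853 Y106.285
G1 X42.647 Y91.530
G1 X55.198 Y82.412
G1 X70.712 Y82.412
G1 X83.263 Y91.530
G1 X88.057 Y106.285
G00 X57.832 Y106.958
M4 S162
G1 X65.026 Y95.703 F3319
G1 X62.155 Y82.657
G1 X50.900 Y75.463
G1 X37.854 Y78.334
G1 X30.660 Y89.589
G1 X33.531 Y102.635
G1 X44.786 Y109.829
G1 X57.832 Y106.958
M5
G00 X0.000 Y0.000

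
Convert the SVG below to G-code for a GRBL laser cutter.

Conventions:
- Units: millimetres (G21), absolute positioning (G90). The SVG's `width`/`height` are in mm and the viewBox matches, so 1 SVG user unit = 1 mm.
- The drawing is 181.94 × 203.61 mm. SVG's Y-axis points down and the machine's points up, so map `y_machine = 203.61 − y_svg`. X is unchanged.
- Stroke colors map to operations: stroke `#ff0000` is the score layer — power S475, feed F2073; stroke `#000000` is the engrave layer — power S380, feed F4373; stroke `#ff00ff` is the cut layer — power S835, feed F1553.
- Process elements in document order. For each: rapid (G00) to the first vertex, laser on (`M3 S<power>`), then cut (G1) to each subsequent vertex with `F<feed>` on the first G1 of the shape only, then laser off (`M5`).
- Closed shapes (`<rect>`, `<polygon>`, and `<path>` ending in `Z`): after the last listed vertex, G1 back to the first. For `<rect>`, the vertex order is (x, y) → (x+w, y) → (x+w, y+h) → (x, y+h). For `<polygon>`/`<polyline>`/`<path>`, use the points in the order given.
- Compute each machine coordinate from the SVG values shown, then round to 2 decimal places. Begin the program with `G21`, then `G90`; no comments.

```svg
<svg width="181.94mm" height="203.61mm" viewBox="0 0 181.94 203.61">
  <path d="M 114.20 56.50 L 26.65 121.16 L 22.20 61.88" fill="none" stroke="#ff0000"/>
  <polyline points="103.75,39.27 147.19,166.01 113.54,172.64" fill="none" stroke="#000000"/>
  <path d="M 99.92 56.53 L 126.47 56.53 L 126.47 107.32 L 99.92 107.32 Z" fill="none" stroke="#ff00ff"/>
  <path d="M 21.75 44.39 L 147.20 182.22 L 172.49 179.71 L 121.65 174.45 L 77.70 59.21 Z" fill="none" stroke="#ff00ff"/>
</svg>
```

Since the viewBox matches the mm dimensions, user units are millimetres directly. The only transform is the Y-flip y_m = 203.61 − y_svg.

Shape 1 is a open polyline drawn with `<path>`. Its stroke #ff0000 means score at S475, F2073. After flipping Y the toolpath is (114.20,147.11) → (26.65,82.45) → (22.20,141.73).

Shape 2 is a open polyline drawn with `<polyline>`. Its stroke #000000 means engrave at S380, F4373. After flipping Y the toolpath is (103.75,164.34) → (147.19,37.60) → (113.54,30.97).

Shape 3 is a rectangle drawn with `<path>`. Its stroke #ff00ff means cut at S835, F1553. After flipping Y the toolpath is (99.92,147.08) → (126.47,147.08) → (126.47,96.29) → (99.92,96.29) → (99.92,147.08), returning to the start.

Shape 4 is a closed polygon drawn with `<path>`. Its stroke #ff00ff means cut at S835, F1553. After flipping Y the toolpath is (21.75,159.22) → (147.20,21.39) → (172.49,23.90) → (121.65,29.16) → (77.70,144.40) → (21.75,159.22), returning to the start.

G21
G90
G00 X114.20 Y147.11
M3 S475
G1 X26.65 Y82.45 F2073
G1 X22.20 Y141.73
M5
G00 X103.75 Y164.34
M3 S380
G1 X147.19 Y37.60 F4373
G1 X113.54 Y30.97
M5
G00 X99.92 Y147.08
M3 S835
G1 X126.47 Y147.08 F1553
G1 X126.47 Y96.29
G1 X99.92 Y96.29
G1 X99.92 Y147.08
M5
G00 X21.75 Y159.22
M3 S835
G1 X147.20 Y21.39 F1553
G1 X172.49 Y23.90
G1 X121.65 Y29.16
G1 X77.70 Y144.40
G1 X21.75 Y159.22
M5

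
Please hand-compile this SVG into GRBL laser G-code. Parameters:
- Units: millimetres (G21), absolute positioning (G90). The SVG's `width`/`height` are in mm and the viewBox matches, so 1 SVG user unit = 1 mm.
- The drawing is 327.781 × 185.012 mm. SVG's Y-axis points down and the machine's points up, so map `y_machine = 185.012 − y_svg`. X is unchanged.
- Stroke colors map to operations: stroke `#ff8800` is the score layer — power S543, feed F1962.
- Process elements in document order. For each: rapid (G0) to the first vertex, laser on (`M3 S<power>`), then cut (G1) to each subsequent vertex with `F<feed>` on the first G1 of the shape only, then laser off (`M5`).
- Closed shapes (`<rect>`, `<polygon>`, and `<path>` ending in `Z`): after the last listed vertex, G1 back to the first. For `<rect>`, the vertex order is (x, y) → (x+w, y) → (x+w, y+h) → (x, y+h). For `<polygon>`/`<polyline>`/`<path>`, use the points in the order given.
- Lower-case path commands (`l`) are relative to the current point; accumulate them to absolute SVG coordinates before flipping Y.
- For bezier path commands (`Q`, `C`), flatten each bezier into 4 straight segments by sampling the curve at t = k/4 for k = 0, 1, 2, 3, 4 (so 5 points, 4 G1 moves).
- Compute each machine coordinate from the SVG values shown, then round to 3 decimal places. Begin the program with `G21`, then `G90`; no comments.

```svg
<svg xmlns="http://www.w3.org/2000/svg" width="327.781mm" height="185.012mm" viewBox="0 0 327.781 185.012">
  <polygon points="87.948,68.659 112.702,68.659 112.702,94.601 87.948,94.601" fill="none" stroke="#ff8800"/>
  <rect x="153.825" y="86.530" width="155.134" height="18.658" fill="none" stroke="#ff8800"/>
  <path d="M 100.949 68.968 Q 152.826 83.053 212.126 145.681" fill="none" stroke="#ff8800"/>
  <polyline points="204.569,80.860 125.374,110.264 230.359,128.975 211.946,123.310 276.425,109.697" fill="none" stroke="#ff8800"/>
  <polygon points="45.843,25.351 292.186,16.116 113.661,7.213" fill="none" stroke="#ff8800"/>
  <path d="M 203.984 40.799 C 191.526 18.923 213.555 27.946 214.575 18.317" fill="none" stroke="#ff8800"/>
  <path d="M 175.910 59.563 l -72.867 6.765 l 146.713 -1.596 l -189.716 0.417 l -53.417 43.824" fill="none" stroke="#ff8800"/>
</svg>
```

G21
G90
G0 X87.948 Y116.353
M3 S543
G1 X112.702 Y116.353 F1962
G1 X112.702 Y90.411
G1 X87.948 Y90.411
G1 X87.948 Y116.353
M5
G0 X153.825 Y98.482
M3 S543
G1 X308.959 Y98.482 F1962
G1 X308.959 Y79.824
G1 X153.825 Y79.824
G1 X153.825 Y98.482
M5
G0 X100.949 Y116.044
M3 S543
G1 X127.351 Y105.968 F1962
G1 X154.682 Y89.823
G1 X182.940 Y67.611
G1 X212.126 Y39.331
M5
G0 X204.569 Y104.152
M3 S543
G1 X125.374 Y74.748 F1962
G1 X230.359 Y56.037
G1 X211.946 Y61.702
G1 X276.425 Y75.315
M5
G0 X45.843 Y159.661
M3 S543
G1 X292.186 Y168.896 F1962
G1 X113.661 Y177.799
G1 X45.843 Y159.661
M5
G0 X203.984 Y144.213
M3 S543
G1 X200.240 Y155.601 F1962
G1 X204.225 Y160.047
G1 X210.738 Y162.196
G1 X214.575 Y166.695
M5
G0 X175.910 Y125.449
M3 S543
G1 X103.043 Y118.684 F1962
G1 X249.756 Y120.280
G1 X60.040 Y119.863
G1 X6.623 Y76.039
M5

Since the viewBox matches the mm dimensions, user units are millimetres directly. The only transform is the Y-flip y_m = 185.012 − y_svg.

Shape 1 is a rectangle drawn with `<polygon>`. Its stroke #ff8800 means score at S543, F1962. After flipping Y the toolpath is (87.948,116.353) → (112.702,116.353) → (112.702,90.411) → (87.948,90.411) → (87.948,116.353), returning to the start.

Shape 2 is a rectangle drawn with `<rect>`. Its stroke #ff8800 means score at S543, F1962. After flipping Y the toolpath is (153.825,98.482) → (308.959,98.482) → (308.959,79.824) → (153.825,79.824) → (153.825,98.482), returning to the start.

Shape 3 is a quadratic bezier drawn with `<path>`. Its stroke #ff8800 means score at S543, F1962. After flipping Y the toolpath is (100.949,116.044) → (127.351,105.968) → (154.682,89.823) → (182.940,67.611) → (212.126,39.331).

Shape 4 is a open polyline drawn with `<polyline>`. Its stroke #ff8800 means score at S543, F1962. After flipping Y the toolpath is (204.569,104.152) → (125.374,74.748) → (230.359,56.037) → (211.946,61.702) → (276.425,75.315).

Shape 5 is a closed polygon drawn with `<polygon>`. Its stroke #ff8800 means score at S543, F1962. After flipping Y the toolpath is (45.843,159.661) → (292.186,168.896) → (113.661,177.799) → (45.843,159.661), returning to the start.

Shape 6 is a cubic bezier drawn with `<path>`. Its stroke #ff8800 means score at S543, F1962. After flipping Y the toolpath is (203.984,144.213) → (200.240,155.601) → (204.225,160.047) → (210.738,162.196) → (214.575,166.695).

Shape 7 is a open polyline drawn with `<path>`. Its stroke #ff8800 means score at S543, F1962. After flipping Y the toolpath is (175.910,125.449) → (103.043,118.684) → (249.756,120.280) → (60.040,119.863) → (6.623,76.039).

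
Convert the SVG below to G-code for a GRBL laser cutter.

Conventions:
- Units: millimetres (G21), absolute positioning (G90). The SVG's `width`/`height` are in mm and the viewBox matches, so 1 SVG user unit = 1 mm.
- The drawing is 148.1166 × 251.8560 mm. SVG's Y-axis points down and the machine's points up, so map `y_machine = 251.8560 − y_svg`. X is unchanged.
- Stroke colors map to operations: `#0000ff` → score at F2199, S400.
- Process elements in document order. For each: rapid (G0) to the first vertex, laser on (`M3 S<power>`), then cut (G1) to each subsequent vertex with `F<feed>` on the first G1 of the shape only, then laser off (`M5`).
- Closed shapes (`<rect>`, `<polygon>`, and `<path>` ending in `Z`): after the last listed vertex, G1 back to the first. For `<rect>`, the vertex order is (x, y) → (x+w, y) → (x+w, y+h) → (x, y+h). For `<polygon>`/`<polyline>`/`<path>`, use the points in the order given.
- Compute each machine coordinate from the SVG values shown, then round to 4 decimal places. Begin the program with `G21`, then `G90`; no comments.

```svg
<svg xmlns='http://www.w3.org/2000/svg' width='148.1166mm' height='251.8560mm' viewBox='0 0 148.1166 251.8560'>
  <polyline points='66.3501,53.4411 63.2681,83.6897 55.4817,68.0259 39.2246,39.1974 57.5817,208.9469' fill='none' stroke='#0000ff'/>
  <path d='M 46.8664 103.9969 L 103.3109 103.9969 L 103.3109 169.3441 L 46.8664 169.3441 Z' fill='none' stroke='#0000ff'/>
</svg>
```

G21
G90
G0 X66.3501 Y198.4149
M3 S400
G1 X63.2681 Y168.1663 F2199
G1 X55.4817 Y183.8301
G1 X39.2246 Y212.6586
G1 X57.5817 Y42.9091
M5
G0 X46.8664 Y147.8591
M3 S400
G1 X103.3109 Y147.8591 F2199
G1 X103.3109 Y82.5119
G1 X46.8664 Y82.5119
G1 X46.8664 Y147.8591
M5

Since the viewBox matches the mm dimensions, user units are millimetres directly. The only transform is the Y-flip y_m = 251.8560 − y_svg.

Shape 1 is a open polyline drawn with `<polyline>`. Its stroke #0000ff means score at S400, F2199. After flipping Y the toolpath is (66.3501,198.4149) → (63.2681,168.1663) → (55.4817,183.8301) → (39.2246,212.6586) → (57.5817,42.9091).

Shape 2 is a rectangle drawn with `<path>`. Its stroke #0000ff means score at S400, F2199. After flipping Y the toolpath is (46.8664,147.8591) → (103.3109,147.8591) → (103.3109,82.5119) → (46.8664,82.5119) → (46.8664,147.8591), returning to the start.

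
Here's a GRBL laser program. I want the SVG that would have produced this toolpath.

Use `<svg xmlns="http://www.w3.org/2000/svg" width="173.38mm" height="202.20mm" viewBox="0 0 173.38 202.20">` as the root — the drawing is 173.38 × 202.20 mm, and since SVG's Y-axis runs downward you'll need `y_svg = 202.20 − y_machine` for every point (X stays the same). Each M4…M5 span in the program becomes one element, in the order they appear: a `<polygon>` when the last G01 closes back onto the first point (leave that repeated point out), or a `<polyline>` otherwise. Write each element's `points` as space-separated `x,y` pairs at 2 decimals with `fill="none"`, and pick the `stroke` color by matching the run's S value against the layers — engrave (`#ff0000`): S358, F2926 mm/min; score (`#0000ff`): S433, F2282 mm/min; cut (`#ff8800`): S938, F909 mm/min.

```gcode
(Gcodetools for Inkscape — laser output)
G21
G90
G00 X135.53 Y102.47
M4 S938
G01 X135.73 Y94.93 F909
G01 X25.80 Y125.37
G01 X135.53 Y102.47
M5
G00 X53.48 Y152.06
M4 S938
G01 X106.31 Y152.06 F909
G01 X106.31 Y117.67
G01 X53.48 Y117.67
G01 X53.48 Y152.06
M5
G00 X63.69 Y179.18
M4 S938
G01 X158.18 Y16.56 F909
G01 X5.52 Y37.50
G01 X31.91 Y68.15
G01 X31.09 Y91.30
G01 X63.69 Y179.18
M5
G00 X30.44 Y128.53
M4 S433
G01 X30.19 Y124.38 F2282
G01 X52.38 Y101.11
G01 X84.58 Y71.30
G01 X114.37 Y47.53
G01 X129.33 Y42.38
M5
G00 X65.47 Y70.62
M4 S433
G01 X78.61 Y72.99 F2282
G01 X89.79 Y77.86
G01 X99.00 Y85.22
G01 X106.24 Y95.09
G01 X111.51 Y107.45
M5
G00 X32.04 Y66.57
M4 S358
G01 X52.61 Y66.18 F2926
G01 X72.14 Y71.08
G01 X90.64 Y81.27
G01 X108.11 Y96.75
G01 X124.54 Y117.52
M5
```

y_svg = 202.20 − y_m.

[1] S938→`#ff8800` (cut); closed run; points: 135.53,99.73 135.73,107.27 25.80,76.83

[2] S938→`#ff8800` (cut); closed run; points: 53.48,50.14 106.31,50.14 106.31,84.53 53.48,84.53

[3] S938→`#ff8800` (cut); closed run; points: 63.69,23.02 158.18,185.64 5.52,164.70 31.91,134.05 31.09,110.90

[4] S433→`#0000ff` (score); open run; points: 30.44,73.67 30.19,77.82 52.38,101.09 84.58,130.90 114.37,154.67 129.33,159.82

[5] S433→`#0000ff` (score); open run; points: 65.47,131.58 78.61,129.21 89.79,124.34 99.00,116.98 106.24,107.11 111.51,94.75

[6] S358→`#ff0000` (engrave); open run; points: 32.04,135.63 52.61,136.02 72.14,131.12 90.64,120.93 108.11,105.45 124.54,84.68

<svg xmlns="http://www.w3.org/2000/svg" width="173.38mm" height="202.20mm" viewBox="0 0 173.38 202.20">
  <polygon points="135.53,99.73 135.73,107.27 25.80,76.83" fill="none" stroke="#ff8800"/>
  <polygon points="53.48,50.14 106.31,50.14 106.31,84.53 53.48,84.53" fill="none" stroke="#ff8800"/>
  <polygon points="63.69,23.02 158.18,185.64 5.52,164.70 31.91,134.05 31.09,110.90" fill="none" stroke="#ff8800"/>
  <polyline points="30.44,73.67 30.19,77.82 52.38,101.09 84.58,130.90 114.37,154.67 129.33,159.82" fill="none" stroke="#0000ff"/>
  <polyline points="65.47,131.58 78.61,129.21 89.79,124.34 99.00,116.98 106.24,107.11 111.51,94.75" fill="none" stroke="#0000ff"/>
  <polyline points="32.04,135.63 52.61,136.02 72.14,131.12 90.64,120.93 108.11,105.45 124.54,84.68" fill="none" stroke="#ff0000"/>
</svg>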